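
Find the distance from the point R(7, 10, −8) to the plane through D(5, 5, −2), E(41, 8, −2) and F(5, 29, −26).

14/17

DE = (36, 3, 0) and DF = (0, 24, −24), so a normal is n = DE × DF = (−72, 864, 864).
d = |(-72)·7 + 864·10 + 864·(-8) − 2232| / √(5184 + 746496 + 746496) = |-1008| / 1224 = 14/17.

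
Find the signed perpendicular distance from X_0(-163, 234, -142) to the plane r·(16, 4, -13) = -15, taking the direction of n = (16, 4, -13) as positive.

n·X_0 − (-15) = 189.
|n| = 21, so the signed distance is 189/21 = 9.

9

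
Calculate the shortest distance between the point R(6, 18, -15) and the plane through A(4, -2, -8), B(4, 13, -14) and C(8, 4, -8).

√38/38

AB = (0, 15, -6) and AC = (4, 6, 0), so a normal is n = AB × AC = (36, -24, -60).
d = |36·6 + (-24)·18 + (-60)·(-15) − 672| / √(1296 + 576 + 3600) = |12| / (12√38) = 1/√38.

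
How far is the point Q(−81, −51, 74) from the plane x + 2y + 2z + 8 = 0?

9

n = (1, 2, 2); n·P − (-8) = -27; |n| = 3; distance = 27/3 = 9.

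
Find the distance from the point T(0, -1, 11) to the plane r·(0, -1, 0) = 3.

2

d = |(-1)·(-1) − 3| / √(0 + 1 + 0) = |-2| / 1 = 2.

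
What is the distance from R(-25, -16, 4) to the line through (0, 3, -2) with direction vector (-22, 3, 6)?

Direction vector d = (-22, 3, 6).
AP = (-25, -19, 6); AP·d = 529, |AP|² = 1022, |d|² = 529.
distance² = |AP|² − (AP·d)²/|d|² = 1022 − 279841/529 = 493, so the distance is √493.

√493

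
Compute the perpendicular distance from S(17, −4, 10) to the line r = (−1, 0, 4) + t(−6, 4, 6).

Direction vector d = (−6, 4, 6).
AP = (18, −4, 6); AP·d = -88, |AP|² = 376, |d|² = 88.
distance² = |AP|² − (AP·d)²/|d|² = 376 − 7744/88 = 288, so the distance is 12√2.

12√2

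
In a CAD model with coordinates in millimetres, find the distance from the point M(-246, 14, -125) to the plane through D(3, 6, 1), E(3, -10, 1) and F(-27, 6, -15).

DE = (0, -16, 0) and DF = (-30, 0, -16), so a normal is n = DE × DF = (256, 0, -480).
Then n·(-246, 14, -125) - 288 = -3264.
|n| = √(65536 + 0 + 230400) = 544, so the distance is |-3264|/544 = 6.

6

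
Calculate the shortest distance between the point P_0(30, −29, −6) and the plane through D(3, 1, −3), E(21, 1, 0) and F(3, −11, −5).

15/√38

DE = (18, 0, 3) and DF = (0, −12, −2), so a normal is n = DE × DF = (36, 36, −216).
n = (36, 36, −216); n·P − 792 = 540; |n| = 36√38; distance = 540/(36√38) = 15√38/38.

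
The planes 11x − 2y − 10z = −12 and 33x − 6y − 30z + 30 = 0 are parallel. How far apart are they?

2/15

Divide the second equation by 3 to match normals: 11x − 2y − 10z = -10.
Both planes have normal n = (11, −2, −10), |n| = 15. Any point on the first plane is at distance |(-10) − (-12)|/|n| = 2/15 from the second.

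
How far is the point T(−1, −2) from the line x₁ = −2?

1

The normal to the line is n = (1, 0) with |n| = 1.
|n·T − (-2)| = |-1 − (-2)| = 1, so the distance is 1/1 = 1.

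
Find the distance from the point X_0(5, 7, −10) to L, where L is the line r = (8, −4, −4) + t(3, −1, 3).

3√10

Direction vector d = (3, −1, 3).
AP = (−3, 11, −6), and AP × d = (27, −9, −30).
|AP × d|² = 1710 and |d|² = 19, so the distance is √(1710/19) = √90 = 3√10.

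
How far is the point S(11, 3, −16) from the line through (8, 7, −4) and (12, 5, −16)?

√5

A direction vector is d = (4, −2, −12).
AP = (3, −4, −12), and AP × d = (24, −12, 10).
|AP × d|² = 820 and |d|² = 164, so the distance is √(820/164) = √5.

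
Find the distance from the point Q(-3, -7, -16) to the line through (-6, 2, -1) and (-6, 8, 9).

3

A direction vector is d = (0, 6, 10).
AP = (3, -9, -15), and AP × d = (0, -30, 18).
|AP × d|² = 1224 and |d|² = 136, so the distance is √(1224/136) = √9 = 3.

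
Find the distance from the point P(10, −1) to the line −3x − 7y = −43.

10√58/29

The normal to the line is n = (−3, −7) with |n| = √58.
|n·P − (-43)| = |-23 − (-43)| = 20, so the distance is 20/√58 = 10√58/29.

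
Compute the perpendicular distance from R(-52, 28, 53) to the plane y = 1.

Normal vector n = (0, 1, 0), and n·(-52, 28, 53) - 1 = 27.
|n| = √(0 + 1 + 0) = 1, so the distance is |27|/1 = 27.

27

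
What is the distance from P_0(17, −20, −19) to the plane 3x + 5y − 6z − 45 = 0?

2√70/7

Normal vector n = (3, 5, −6), and n·(17, −20, −19) − 45 = 20.
|n| = √(9 + 25 + 36) = √70, so the distance is |20|/√70 = 20/√70.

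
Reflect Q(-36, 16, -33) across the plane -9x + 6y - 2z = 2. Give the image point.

(36, -32, -17)

n = (-9, 6, -2), |n|² = 121, n·Q − 2 = 484, so t = 484/121 = 4.
Foot F = Q − 4·n = (0, -8, -25); the reflection is 2F − Q = (36, -32, -17).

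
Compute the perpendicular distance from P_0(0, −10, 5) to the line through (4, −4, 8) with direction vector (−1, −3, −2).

√5

Direction vector d = (−1, −3, −2).
AP = (−4, −6, −3); AP·d = 28, |AP|² = 61, |d|² = 14.
distance² = |AP|² − (AP·d)²/|d|² = 61 − 784/14 = 5, so the distance is √5.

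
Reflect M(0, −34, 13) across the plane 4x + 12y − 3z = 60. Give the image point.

(24, 38, -5)

With n = (4, 12, −3), the signed offset is (n·M − 60)/|n|² = -507/169 = -3.
M' = M − 2t·n = (0, −34, 13) − (-6)·(4, 12, −3) = (24, 38, −5).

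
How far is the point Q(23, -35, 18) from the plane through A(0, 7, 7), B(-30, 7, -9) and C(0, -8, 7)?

19/17

AB = (-30, 0, -16) and AC = (0, -15, 0), so a normal is n = AB × AC = (-240, 0, 450).
Then n·(23, -35, 18) - 3150 = -570.
|n| = √(57600 + 0 + 202500) = 510, so the distance is |-570|/510 = 19/17.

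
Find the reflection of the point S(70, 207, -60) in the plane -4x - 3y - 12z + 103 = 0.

n = (-4, -3, -12), |n|² = 169, n·S − (-103) = -78, so t = -78/169 = -6/13.
Foot F = S − (-6/13)·n = (886/13, 2673/13, -852/13); the reflection is 2F − S = (862/13, 2655/13, -924/13).

(862/13, 2655/13, -924/13)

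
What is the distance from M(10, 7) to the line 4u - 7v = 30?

3√65/5

d = |4·10 + (-7)·7 − 30| / √(16 + 49) = |-39|/√65 = 39/√65.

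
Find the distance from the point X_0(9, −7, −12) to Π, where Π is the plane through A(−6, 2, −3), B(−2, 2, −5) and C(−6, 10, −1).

√21/7

AB = (4, 0, −2) and AC = (0, 8, 2), so a normal is n = AB × AC = (16, −8, 32).
Then n·(9, −7, −12) − (−208) = 24.
|n| = √(256 + 64 + 1024) = 8√21, so the distance is |24|/(8√21) = 3/√21.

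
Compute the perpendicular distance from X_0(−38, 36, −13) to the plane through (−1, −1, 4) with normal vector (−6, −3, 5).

13√70/35

The plane has equation n·(r − (−1, −1, 4)) = 0, i.e. n·r = 29.
Then n·(−38, 36, −13) − 29 = 26.
|n| = √(36 + 9 + 25) = √70, so the distance is |26|/√70 = 26/√70.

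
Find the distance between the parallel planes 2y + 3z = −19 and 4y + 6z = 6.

22√13/13

Divide the second equation by 2 to match normals: 2y + 3z = 3.
With common normal n = (0, 2, 3) (|n| = √13), the distance is |(-19) − 3|/|n| = 22/√13.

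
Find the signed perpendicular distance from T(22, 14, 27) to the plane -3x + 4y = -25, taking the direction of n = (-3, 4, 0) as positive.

n·T − (-25) = 15.
|n| = 5, so the signed distance is 15/5 = 3.

3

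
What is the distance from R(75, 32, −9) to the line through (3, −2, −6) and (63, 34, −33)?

2√181

A direction vector is d = (60, 36, −27).
AP = (72, 34, −3), and AP × d = (−810, 1764, 552).
|AP × d|² = 4072500 and |d|² = 5625, so the distance is √(4072500/5625) = √724 = 2√181.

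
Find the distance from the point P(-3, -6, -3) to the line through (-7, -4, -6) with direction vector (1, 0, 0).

√13

Direction vector d = (1, 0, 0).
AP = (4, -2, 3); AP·d = 4, |AP|² = 29, |d|² = 1.
distance² = |AP|² − (AP·d)²/|d|² = 29 − 16/1 = 13, so the distance is √13.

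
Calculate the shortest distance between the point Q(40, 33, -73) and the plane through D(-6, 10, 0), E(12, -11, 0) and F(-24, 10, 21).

DE = (18, -21, 0) and DF = (-18, 0, 21), so a normal is n = DE × DF = (-441, -378, -378).
Then n·(40, 33, -73) - (-1134) = -1386.
|n| = √(194481 + 142884 + 142884) = 693, so the distance is |-1386|/693 = 2.

2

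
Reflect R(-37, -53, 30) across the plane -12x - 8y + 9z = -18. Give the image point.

(59, 11, -42)

With n = (-12, -8, 9), the signed offset is (n·R − (-18))/|n|² = 1156/289 = 4.
R' = R − 2t·n = (-37, -53, 30) − 8·(-12, -8, 9) = (59, 11, -42).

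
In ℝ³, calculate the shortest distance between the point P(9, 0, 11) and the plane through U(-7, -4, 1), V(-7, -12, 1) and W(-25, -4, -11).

UV = (0, -8, 0) and UW = (-18, 0, -12), so a normal is n = UV × UW = (96, 0, -144).
d = |96·9 + (-144)·11 − (-816)| / √(9216 + 0 + 20736) = |96| / (48√13) = 2/√13.

2/√13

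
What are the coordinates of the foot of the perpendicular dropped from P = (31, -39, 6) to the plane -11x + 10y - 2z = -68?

The perpendicular from P has direction n = (-11, 10, -2): r = (31, -39, 6) + μ(-11, 10, -2).
Substitute into the plane: n·(P + μn) = -68 gives -743 + 225μ = -68, so μ = 3.
Foot = (31, -39, 6) + 3·(-11, 10, -2) = (-2, -9, 0).

(-2, -9, 0)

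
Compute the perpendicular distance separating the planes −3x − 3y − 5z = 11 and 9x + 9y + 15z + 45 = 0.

4√43/43

Divide the second equation by -3 to match normals: −3x − 3y − 5z = 15.
With common normal n = (−3, −3, −5) (|n| = √43), the distance is |11 − 15|/|n| = 4/√43.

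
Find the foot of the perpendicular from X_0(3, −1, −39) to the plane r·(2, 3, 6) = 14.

The perpendicular from X_0 has direction n = (2, 3, 6): r = (3, −1, −39) + t(2, 3, 6).
Substitute into the plane: n·(X_0 + tn) = 14 gives -231 + 49t = 14, so t = 5.
Foot = (3, −1, −39) + 5·(2, 3, 6) = (13, 14, −9).

(13, 14, -9)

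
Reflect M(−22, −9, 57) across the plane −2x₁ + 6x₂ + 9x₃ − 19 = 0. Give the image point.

(-6, -57, -15)

With n = (−2, 6, 9), the signed offset is (n·M − 19)/|n|² = 484/121 = 4.
M' = M − 2t·n = (−22, −9, 57) − 8·(−2, 6, 9) = (−6, −57, −15).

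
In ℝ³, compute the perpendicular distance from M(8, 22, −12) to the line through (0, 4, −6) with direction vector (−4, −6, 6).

6√2

Direction vector d = (−4, −6, 6).
AP = (8, 18, −6), and AP × d = (72, −24, 24).
|AP × d|² = 6336 and |d|² = 88, so the distance is √(6336/88) = √72 = 6√2.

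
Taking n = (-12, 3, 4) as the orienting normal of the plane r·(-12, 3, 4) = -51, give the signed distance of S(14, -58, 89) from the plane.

5

n·S − (-51) = 65.
|n| = 13, so the signed distance is 65/13 = 5.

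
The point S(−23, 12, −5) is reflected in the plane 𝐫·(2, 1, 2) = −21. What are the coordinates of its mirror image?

(-115/9, 154/9, 47/9)

With n = (2, 1, 2), the signed offset is (n·S − (-21))/|n|² = -23/9.
S' = S − 2t·n = (−23, 12, −5) − (-46/9)·(2, 1, 2) = (−115/9, 154/9, 47/9).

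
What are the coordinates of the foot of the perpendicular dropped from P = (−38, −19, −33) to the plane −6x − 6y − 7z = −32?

The perpendicular from P has direction n = (−6, −6, −7): r = (−38, −19, −33) + μ(−6, −6, −7).
Substitute into the plane: n·(P + μn) = -32 gives 573 + 121μ = -32, so μ = -5.
Foot = (−38, −19, −33) + (-5)·(−6, −6, −7) = (−8, 11, 2).

(-8, 11, 2)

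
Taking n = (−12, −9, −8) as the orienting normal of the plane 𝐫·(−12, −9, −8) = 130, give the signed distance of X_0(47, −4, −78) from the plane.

-2

n·X_0 − 130 = -34.
|n| = 17, so the signed distance is -34/17 = -2.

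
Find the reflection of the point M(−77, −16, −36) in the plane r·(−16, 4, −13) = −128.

(51, -48, 68)

With n = (−16, 4, −13), the signed offset is (n·M − (-128))/|n|² = 1764/441 = 4.
M' = M − 2t·n = (−77, −16, −36) − 8·(−16, 4, −13) = (51, −48, 68).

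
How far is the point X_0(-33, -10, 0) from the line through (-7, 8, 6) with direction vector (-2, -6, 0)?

Direction vector d = (-2, -6, 0).
AP = (-26, -18, -6), and AP × d = (-36, 12, 120).
|AP × d|² = 15840 and |d|² = 40, so the distance is √(15840/40) = √396 = 6√11.

6√11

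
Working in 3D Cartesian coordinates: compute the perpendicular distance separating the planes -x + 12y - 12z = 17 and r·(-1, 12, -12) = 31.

Both planes have normal n = (-1, 12, -12), |n| = 17. Any point on the first plane is at distance |31 − 17|/|n| = 14/17 from the second.

14/17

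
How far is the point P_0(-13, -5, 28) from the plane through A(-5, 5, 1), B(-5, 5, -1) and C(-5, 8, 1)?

8

AB = (0, 0, -2) and AC = (0, 3, 0), so a normal is n = AB × AC = (6, 0, 0).
Then n·(-13, -5, 28) - (-30) = -48.
|n| = √(36 + 0 + 0) = 6, so the distance is |-48|/6 = 8.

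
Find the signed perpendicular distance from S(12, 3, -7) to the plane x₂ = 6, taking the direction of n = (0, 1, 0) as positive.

n·S − 6 = -3.
|n| = 1, so the signed distance is -3/1 = -3.

-3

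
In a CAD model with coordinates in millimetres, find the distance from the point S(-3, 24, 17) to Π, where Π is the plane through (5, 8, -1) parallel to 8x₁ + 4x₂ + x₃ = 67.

Parallel planes share the normal n = (8, 4, 1); since (5, 8, -1) lies on the plane, its equation is 8x₁ + 4x₂ + x₃ = 71.
Then n·(-3, 24, 17) - 71 = 18.
|n| = √(64 + 16 + 1) = 9, so the distance is |18|/9 = 2.

2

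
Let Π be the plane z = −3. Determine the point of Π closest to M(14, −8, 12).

(14, -8, -3)

The perpendicular from M has direction n = (0, 0, 1): r = (14, −8, 12) + λ(0, 0, 1).
Substitute into the plane: n·(M + λn) = -3 gives 12 + 1λ = -3, so λ = -15.
Foot = (14, −8, 12) + (-15)·(0, 0, 1) = (14, −8, −3).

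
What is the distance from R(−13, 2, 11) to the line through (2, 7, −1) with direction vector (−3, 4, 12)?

Direction vector d = (−3, 4, 12).
AP = (−15, −5, 12), and AP × d = (−108, 144, −75).
|AP × d|² = 38025 and |d|² = 169, so the distance is √(38025/169) = √225 = 15.

15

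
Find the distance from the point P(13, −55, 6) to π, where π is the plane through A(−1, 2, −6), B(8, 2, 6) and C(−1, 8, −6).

AB = (9, 0, 12) and AC = (0, 6, 0), so a normal is n = AB × AC = (−72, 0, 54).
Then n·(13, −55, 6) − (−252) = −360.
|n| = √(5184 + 0 + 2916) = 90, so the distance is |-360|/90 = 4.

4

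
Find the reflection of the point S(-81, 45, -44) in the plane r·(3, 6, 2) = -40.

n = (3, 6, 2), |n|² = 49, n·S − (-40) = -21, so t = -21/49 = -3/7.
Foot F = S − (-3/7)·n = (-558/7, 333/7, -302/7); the reflection is 2F − S = (-549/7, 351/7, -296/7).

(-549/7, 351/7, -296/7)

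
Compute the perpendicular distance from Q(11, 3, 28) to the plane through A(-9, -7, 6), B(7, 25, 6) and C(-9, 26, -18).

AB = (16, 32, 0) and AC = (0, 33, -24), so a normal is n = AB × AC = (-768, 384, 528).
Then n·(11, 3, 28) - 7392 = 96.
|n| = √(589824 + 147456 + 278784) = 1008, so the distance is |96|/1008 = 2/21.

2/21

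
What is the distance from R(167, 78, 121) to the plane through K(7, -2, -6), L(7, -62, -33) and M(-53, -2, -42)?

4

KL = (0, -60, -27) and KM = (-60, 0, -36), so a normal is n = KL × KM = (2160, 1620, -3600).
Then n·(167, 78, 121) - 33480 = 18000.
|n| = √(4665600 + 2624400 + 12960000) = 4500, so the distance is |18000|/4500 = 4.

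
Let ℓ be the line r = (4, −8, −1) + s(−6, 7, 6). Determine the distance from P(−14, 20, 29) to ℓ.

6√2

Direction vector d = (−6, 7, 6).
AP = (−18, 28, 30); AP·d = 484, |AP|² = 2008, |d|² = 121.
distance² = |AP|² − (AP·d)²/|d|² = 2008 − 234256/121 = 72, so the distance is 6√2.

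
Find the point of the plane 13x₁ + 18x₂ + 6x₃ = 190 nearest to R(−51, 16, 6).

The perpendicular from R has direction n = (13, 18, 6): r = (−51, 16, 6) + λ(13, 18, 6).
Substitute into the plane: n·(R + λn) = 190 gives -339 + 529λ = 190, so λ = 1.
Foot = (−51, 16, 6) + 1·(13, 18, 6) = (−38, 34, 12).

(-38, 34, 12)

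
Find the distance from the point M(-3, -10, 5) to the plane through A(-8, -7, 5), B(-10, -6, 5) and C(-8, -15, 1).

AB = (-2, 1, 0) and AC = (0, -8, -4), so a normal is n = AB × AC = (-4, -8, 16).
Then n·(-3, -10, 5) - 168 = 4.
|n| = √(16 + 64 + 256) = 4√21, so the distance is |4|/(4√21) = 1/√21.

1/√21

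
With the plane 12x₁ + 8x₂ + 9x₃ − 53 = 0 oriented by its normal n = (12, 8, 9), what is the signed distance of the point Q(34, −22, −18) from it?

n·Q − 53 = 17.
|n| = 17, so the signed distance is 17/17 = 1.

1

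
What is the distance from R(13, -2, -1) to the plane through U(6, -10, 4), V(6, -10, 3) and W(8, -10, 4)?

UV = (0, 0, -1) and UW = (2, 0, 0), so a normal is n = UV × UW = (0, -2, 0).
n = (0, -2, 0); n·P − 20 = -16; |n| = 2; distance = 16/2 = 8.

8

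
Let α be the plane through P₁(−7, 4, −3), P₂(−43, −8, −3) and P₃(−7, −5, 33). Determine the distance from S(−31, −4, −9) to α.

P₁P₂ = (−36, −12, 0) and P₁P₃ = (0, −9, 36), so a normal is n = P₁P₂ × P₁P₃ = (−432, 1296, 324).
n = (−432, 1296, 324); n·P − 7236 = -1944; |n| = 1404; distance = 1944/1404 = 18/13.

18/13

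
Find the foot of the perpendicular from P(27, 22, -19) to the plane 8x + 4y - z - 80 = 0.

(3, 10, -16)

The perpendicular from P has direction n = (8, 4, -1): r = (27, 22, -19) + t(8, 4, -1).
Substitute into the plane: n·(P + tn) = 80 gives 323 + 81t = 80, so t = -3.
Foot = (27, 22, -19) + (-3)·(8, 4, -1) = (3, 10, -16).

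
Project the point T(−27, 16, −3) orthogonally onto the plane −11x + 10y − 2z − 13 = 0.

(-5, -4, 1)

The perpendicular from T has direction n = (−11, 10, −2): r = (−27, 16, −3) + λ(−11, 10, −2).
Substitute into the plane: n·(T + λn) = 13 gives 463 + 225λ = 13, so λ = -2.
Foot = (−27, 16, −3) + (-2)·(−11, 10, −2) = (−5, −4, 1).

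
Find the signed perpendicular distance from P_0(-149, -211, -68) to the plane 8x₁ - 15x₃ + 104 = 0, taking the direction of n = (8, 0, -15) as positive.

-4

n·P_0 − (-104) = -68.
|n| = 17, so the signed distance is -68/17 = -4.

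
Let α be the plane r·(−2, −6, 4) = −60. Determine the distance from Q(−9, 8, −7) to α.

√14/14

n = (−2, −6, 4); n·P − (-60) = 2; |n| = 2√14; distance = 2/(2√14) = √14/14.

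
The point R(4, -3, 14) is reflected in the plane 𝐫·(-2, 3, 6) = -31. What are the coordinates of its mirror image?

With n = (-2, 3, 6), the signed offset is (n·R − (-31))/|n|² = 98/49 = 2.
R' = R − 2t·n = (4, -3, 14) − 4·(-2, 3, 6) = (12, -15, -10).

(12, -15, -10)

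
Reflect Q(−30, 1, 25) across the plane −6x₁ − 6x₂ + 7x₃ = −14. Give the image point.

(6, 37, -17)

With n = (−6, −6, 7), the signed offset is (n·Q − (-14))/|n|² = 363/121 = 3.
Q' = Q − 2t·n = (−30, 1, 25) − 6·(−6, −6, 7) = (6, 37, −17).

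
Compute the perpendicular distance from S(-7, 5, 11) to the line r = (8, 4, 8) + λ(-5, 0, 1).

Direction vector d = (-5, 0, 1).
AP = (-15, 1, 3); AP·d = 78, |AP|² = 235, |d|² = 26.
distance² = |AP|² − (AP·d)²/|d|² = 235 − 6084/26 = 1, so the distance is 1.

1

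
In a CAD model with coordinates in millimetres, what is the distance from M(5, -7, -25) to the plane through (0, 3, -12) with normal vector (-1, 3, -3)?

4/√19

The plane has equation n·(r − (0, 3, -12)) = 0, i.e. n·r = 45.
d = |(-1)·5 + 3·(-7) + (-3)·(-25) − 45| / √(1 + 9 + 9) = |4| / √19 = 4/√19.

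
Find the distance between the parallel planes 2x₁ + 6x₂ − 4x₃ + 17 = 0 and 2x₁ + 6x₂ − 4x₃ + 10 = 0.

With common normal n = (2, 6, −4) (|n| = 2√14), the distance is |(-17) − (-10)|/|n| = 7/(2√14).

7/(2√14)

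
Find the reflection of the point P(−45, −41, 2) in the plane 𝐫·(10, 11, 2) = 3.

(35, 47, 18)

n = (10, 11, 2), |n|² = 225, n·P − 3 = -900, so t = -900/225 = -4.
Foot F = P − (-4)·n = (−5, 3, 10); the reflection is 2F − P = (35, 47, 18).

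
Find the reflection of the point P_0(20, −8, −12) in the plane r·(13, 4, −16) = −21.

(-6, -16, 20)

With n = (13, 4, −16), the signed offset is (n·P_0 − (-21))/|n|² = 441/441 = 1.
P_0' = P_0 − 2t·n = (20, −8, −12) − 2·(13, 4, −16) = (−6, −16, 20).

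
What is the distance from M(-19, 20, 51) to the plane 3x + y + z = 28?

14/√11

n = (3, 1, 1); n·P − 28 = -14; |n| = √11; distance = 14/√11.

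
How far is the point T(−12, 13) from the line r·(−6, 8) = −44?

The normal to the line is n = (−6, 8) with |n| = 10.
|n·T − (-44)| = |176 − (-44)| = 220, so the distance is 220/10 = 22.

22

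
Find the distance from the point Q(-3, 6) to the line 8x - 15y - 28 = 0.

142/17

d = |8·(-3) + (-15)·6 − 28| / √(64 + 225) = |-142|/17 = 142/17.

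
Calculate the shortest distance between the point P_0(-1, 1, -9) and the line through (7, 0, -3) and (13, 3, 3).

A direction vector is d = (6, 3, 6).
AP = (-8, 1, -6); AP·d = -81, |AP|² = 101, |d|² = 81.
distance² = |AP|² − (AP·d)²/|d|² = 101 − 6561/81 = 20, so the distance is 2√5.

2√5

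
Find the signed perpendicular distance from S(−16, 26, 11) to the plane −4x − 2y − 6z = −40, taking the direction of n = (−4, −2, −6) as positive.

-7/√14

n·S − (-40) = -14.
|n| = 2√14, so the signed distance is -7/√14.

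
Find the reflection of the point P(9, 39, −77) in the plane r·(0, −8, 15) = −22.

n = (0, −8, 15), |n|² = 289, n·P − (-22) = -1445, so t = -1445/289 = -5.
Foot F = P − (-5)·n = (9, −1, −2); the reflection is 2F − P = (9, −41, 73).

(9, -41, 73)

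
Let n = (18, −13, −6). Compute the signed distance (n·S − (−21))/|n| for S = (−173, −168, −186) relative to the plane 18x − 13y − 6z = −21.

9

n·S − (-21) = 207.
|n| = 23, so the signed distance is 207/23 = 9.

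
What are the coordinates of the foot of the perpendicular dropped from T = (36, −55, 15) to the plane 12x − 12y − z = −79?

n = (12, −12, −1), |n|² = 289, and n·T − (-79) = 1156.
t = 1156/289 = 4, so the foot is T − t·n = (36, −55, 15) − 4·(12, −12, −1) = (−12, −7, 19).

(-12, -7, 19)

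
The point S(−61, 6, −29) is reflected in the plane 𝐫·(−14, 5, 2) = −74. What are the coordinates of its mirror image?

(51, -34, -45)

With n = (−14, 5, 2), the signed offset is (n·S − (-74))/|n|² = 900/225 = 4.
S' = S − 2t·n = (−61, 6, −29) − 8·(−14, 5, 2) = (51, −34, −45).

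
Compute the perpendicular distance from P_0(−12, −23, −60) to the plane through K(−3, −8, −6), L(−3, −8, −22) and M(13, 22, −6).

KL = (0, 0, −16) and KM = (16, 30, 0), so a normal is n = KL × KM = (480, −256, 0).
Then n·(−12, −23, −60) − 608 = −480.
|n| = √(230400 + 65536 + 0) = 544, so the distance is |-480|/544 = 15/17.

15/17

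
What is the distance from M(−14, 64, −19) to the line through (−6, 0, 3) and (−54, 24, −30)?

24√5

A direction vector is d = (−48, 24, −33).
AP = (−8, 64, −22); AP·d = 2646, |AP|² = 4644, |d|² = 3969.
distance² = |AP|² − (AP·d)²/|d|² = 4644 − 7001316/3969 = 2880, so the distance is 24√5.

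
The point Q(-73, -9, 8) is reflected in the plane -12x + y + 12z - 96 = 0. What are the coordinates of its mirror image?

With n = (-12, 1, 12), the signed offset is (n·Q − 96)/|n|² = 867/289 = 3.
Q' = Q − 2t·n = (-73, -9, 8) − 6·(-12, 1, 12) = (-1, -15, -64).

(-1, -15, -64)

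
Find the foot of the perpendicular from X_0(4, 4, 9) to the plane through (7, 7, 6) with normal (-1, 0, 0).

(7, 4, 9)

n = (-1, 0, 0), |n|² = 1, and n·X_0 − (-7) = 3.
t = 3/1 = 3, so the foot is X_0 − t·n = (4, 4, 9) − 3·(-1, 0, 0) = (7, 4, 9).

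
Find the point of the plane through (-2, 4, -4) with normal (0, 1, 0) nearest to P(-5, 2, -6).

n = (0, 1, 0), |n|² = 1, and n·P − 4 = -2.
t = -2/1 = -2, so the foot is P − t·n = (-5, 2, -6) − (-2)·(0, 1, 0) = (-5, 4, -6).

(-5, 4, -6)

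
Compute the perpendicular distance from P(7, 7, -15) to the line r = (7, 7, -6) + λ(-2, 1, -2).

3√5

Direction vector d = (-2, 1, -2).
AP = (0, 0, -9); AP·d = 18, |AP|² = 81, |d|² = 9.
distance² = |AP|² − (AP·d)²/|d|² = 81 − 324/9 = 45, so the distance is 3√5.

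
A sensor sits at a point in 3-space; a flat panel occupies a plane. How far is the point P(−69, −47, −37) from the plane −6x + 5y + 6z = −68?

25/√97

d = |(-6)·(-69) + 5·(-47) + 6·(-37) − (-68)| / √(36 + 25 + 36) = |25| / √97 = 25√97/97.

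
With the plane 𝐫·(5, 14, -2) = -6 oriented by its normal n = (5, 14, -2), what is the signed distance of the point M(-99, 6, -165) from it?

-5

n·M − (-6) = -75.
|n| = 15, so the signed distance is -75/15 = -5.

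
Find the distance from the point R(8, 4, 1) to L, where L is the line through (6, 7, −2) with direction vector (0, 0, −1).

√13

Direction vector d = (0, 0, −1).
AP = (2, −3, 3), and AP × d = (3, 2, 0).
|AP × d|² = 13 and |d|² = 1, so the distance is √13.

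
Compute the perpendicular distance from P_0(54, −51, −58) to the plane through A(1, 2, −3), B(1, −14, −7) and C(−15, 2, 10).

1

AB = (0, −16, −4) and AC = (−16, 0, 13), so a normal is n = AB × AC = (−208, 64, −256).
Then n·(54, −51, −58) − 688 = −336.
|n| = √(43264 + 4096 + 65536) = 336, so the distance is |-336|/336 = 1.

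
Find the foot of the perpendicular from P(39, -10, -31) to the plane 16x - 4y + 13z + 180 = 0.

(23, -6, -44)

n = (16, -4, 13), |n|² = 441, and n·P − (-180) = 441.
t = 441/441 = 1, so the foot is P − t·n = (39, -10, -31) − 1·(16, -4, 13) = (23, -6, -44).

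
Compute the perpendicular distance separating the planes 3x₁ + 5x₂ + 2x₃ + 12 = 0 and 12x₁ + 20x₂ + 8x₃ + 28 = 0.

Divide the second equation by 4 to match normals: 3x₁ + 5x₂ + 2x₃ = -7.
With common normal n = (3, 5, 2) (|n| = √38), the distance is |(-12) − (-7)|/|n| = 5/√38 = 5√38/38.

5/√38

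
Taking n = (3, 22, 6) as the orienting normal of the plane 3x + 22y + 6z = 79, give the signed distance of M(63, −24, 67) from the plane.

n·M − 79 = -16.
|n| = 23, so the signed distance is -16/23.

-16/23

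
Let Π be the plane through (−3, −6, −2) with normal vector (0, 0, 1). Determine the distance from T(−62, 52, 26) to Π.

28

The plane has equation n·(r − (−3, −6, −2)) = 0, i.e. n·r = -2.
n = (0, 0, 1); n·P − (-2) = 28; |n| = 1; distance = 28/1 = 28.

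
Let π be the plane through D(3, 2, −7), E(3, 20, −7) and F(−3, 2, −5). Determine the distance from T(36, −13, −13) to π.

15/√10

DE = (0, 18, 0) and DF = (−6, 0, 2), so a normal is n = DE × DF = (36, 0, 108).
d = |36·36 + 108·(-13) − (-648)| / √(1296 + 0 + 11664) = |540| / (36√10) = 15/√10.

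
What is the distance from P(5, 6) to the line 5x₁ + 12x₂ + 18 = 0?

The normal to the line is n = (5, 12) with |n| = 13.
|n·P − (-18)| = |97 − (-18)| = 115, so the distance is 115/13.

115/13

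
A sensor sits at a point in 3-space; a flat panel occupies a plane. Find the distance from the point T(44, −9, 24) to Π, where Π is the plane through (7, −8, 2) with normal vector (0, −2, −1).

4√5

The plane has equation n·(r − (7, −8, 2)) = 0, i.e. n·r = 14.
Then n·(44, −9, 24) − 14 = −20.
|n| = √(0 + 4 + 1) = √5, so the distance is |-20|/√5 = 4√5.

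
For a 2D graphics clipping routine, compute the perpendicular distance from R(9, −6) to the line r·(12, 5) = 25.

The normal to the line is n = (12, 5) with |n| = 13.
|n·R − 25| = |78 − 25| = 53, so the distance is 53/13.

53/13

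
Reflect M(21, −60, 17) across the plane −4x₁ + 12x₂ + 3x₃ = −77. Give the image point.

(-11, 36, 41)

n = (−4, 12, 3), |n|² = 169, n·M − (-77) = -676, so t = -676/169 = -4.
Foot F = M − (-4)·n = (5, −12, 29); the reflection is 2F − M = (−11, 36, 41).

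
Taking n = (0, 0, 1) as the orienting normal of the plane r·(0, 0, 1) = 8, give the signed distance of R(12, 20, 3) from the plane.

-5

n·R − 8 = -5.
|n| = 1, so the signed distance is -5/1 = -5.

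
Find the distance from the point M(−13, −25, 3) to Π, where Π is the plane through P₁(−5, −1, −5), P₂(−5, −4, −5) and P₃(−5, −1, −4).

8

P₁P₂ = (0, −3, 0) and P₁P₃ = (0, 0, 1), so a normal is n = P₁P₂ × P₁P₃ = (−3, 0, 0).
Then n·(−13, −25, 3) − 15 = 24.
|n| = √(9 + 0 + 0) = 3, so the distance is |24|/3 = 8.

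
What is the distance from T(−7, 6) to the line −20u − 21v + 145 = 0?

159/29

d = |(-20)·(-7) + (-21)·6 − (-145)| / √(400 + 441) = |159|/29 = 159/29.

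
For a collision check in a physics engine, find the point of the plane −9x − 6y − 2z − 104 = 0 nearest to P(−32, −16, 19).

(-14, -4, 23)

The perpendicular from P has direction n = (−9, −6, −2): r = (−32, −16, 19) + t(−9, −6, −2).
Substitute into the plane: n·(P + tn) = 104 gives 346 + 121t = 104, so t = -2.
Foot = (−32, −16, 19) + (-2)·(−9, −6, −2) = (−14, −4, 23).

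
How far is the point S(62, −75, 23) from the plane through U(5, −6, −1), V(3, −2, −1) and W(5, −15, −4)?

27/√14

UV = (−2, 4, 0) and UW = (0, −9, −3), so a normal is n = UV × UW = (−12, −6, 18).
d = |(-12)·62 + (-6)·(-75) + 18·23 − (-42)| / √(144 + 36 + 324) = |162| / (6√14) = 27/√14.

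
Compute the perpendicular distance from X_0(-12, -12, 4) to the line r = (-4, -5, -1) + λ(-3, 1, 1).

√94

Direction vector d = (-3, 1, 1).
AP = (-8, -7, 5); AP·d = 22, |AP|² = 138, |d|² = 11.
distance² = |AP|² − (AP·d)²/|d|² = 138 − 484/11 = 94, so the distance is √94.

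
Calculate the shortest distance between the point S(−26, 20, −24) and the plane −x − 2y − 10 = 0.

24√5/5

n = (−1, −2, 0); n·P − 10 = -24; |n| = √5; distance = 24/√5 = 24√5/5.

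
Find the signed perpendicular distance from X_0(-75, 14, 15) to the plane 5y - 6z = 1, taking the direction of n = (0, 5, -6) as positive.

n·X_0 − 1 = -21.
|n| = √61, so the signed distance is -21√61/61.

-21√61/61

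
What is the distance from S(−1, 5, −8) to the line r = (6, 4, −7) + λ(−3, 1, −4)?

5

Direction vector d = (−3, 1, −4).
AP = (−7, 1, −1); AP·d = 26, |AP|² = 51, |d|² = 26.
distance² = |AP|² − (AP·d)²/|d|² = 51 − 676/26 = 25, so the distance is 5.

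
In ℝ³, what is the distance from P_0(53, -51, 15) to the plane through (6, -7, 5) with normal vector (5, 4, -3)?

29/(5√2)

The plane has equation n·(r − (6, -7, 5)) = 0, i.e. n·r = -13.
Then n·(53, -51, 15) - (-13) = 29.
|n| = √(25 + 16 + 9) = 5√2, so the distance is |29|/(5√2) = 29√2/10.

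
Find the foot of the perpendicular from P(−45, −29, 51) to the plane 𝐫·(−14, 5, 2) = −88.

(-3, -44, 45)

The perpendicular from P has direction n = (−14, 5, 2): r = (−45, −29, 51) + μ(−14, 5, 2).
Substitute into the plane: n·(P + μn) = -88 gives 587 + 225μ = -88, so μ = -3.
Foot = (−45, −29, 51) + (-3)·(−14, 5, 2) = (−3, −44, 45).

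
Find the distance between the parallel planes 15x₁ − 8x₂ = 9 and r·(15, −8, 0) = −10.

Both planes have normal n = (15, −8, 0), |n| = 17. Any point on the first plane is at distance |(-10) − 9|/|n| = 19/17 from the second.

19/17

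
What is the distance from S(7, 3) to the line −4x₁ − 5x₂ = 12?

55√41/41

The normal to the line is n = (−4, −5) with |n| = √41.
|n·S − 12| = |-43 − 12| = 55, so the distance is 55/√41 = 55√41/41.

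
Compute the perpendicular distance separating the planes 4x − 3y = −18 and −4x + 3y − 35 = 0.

Divide the second equation by -1 to match normals: 4x − 3y = -35.
With common normal n = (4, −3, 0) (|n| = 5), the distance is |(-18) − (-35)|/|n| = 17/5.

17/5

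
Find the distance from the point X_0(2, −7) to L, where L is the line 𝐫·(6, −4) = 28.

6/√13

d = |6·2 + (-4)·(-7) − 28| / √(36 + 16) = |12|/(2√13) = 6√13/13.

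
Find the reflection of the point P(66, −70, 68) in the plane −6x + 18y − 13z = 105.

n = (−6, 18, −13), |n|² = 529, n·P − 105 = -2645, so t = -2645/529 = -5.
Foot F = P − (-5)·n = (36, 20, 3); the reflection is 2F − P = (6, 110, −62).

(6, 110, -62)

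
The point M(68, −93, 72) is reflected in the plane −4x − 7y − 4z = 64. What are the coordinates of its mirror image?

With n = (−4, −7, −4), the signed offset is (n·M − 64)/|n|² = 27/81 = 1/3.
M' = M − 2t·n = (68, −93, 72) − (2/3)·(−4, −7, −4) = (212/3, −265/3, 224/3).

(212/3, -265/3, 224/3)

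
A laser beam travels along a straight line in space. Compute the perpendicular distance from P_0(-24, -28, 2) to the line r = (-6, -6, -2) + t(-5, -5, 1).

Direction vector d = (-5, -5, 1).
AP = (-18, -22, 4); AP·d = 204, |AP|² = 824, |d|² = 51.
distance² = |AP|² − (AP·d)²/|d|² = 824 − 41616/51 = 8, so the distance is 2√2.

2√2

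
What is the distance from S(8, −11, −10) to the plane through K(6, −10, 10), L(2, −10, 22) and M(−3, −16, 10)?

KL = (−4, 0, 12) and KM = (−9, −6, 0), so a normal is n = KL × KM = (72, −108, 24).
n = (72, −108, 24); n·P − 1752 = -228; |n| = 132; distance = 228/132 = 19/11.

19/11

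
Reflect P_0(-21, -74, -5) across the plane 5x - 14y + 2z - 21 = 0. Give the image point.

With n = (5, -14, 2), the signed offset is (n·P_0 − 21)/|n|² = 900/225 = 4.
P_0' = P_0 − 2t·n = (-21, -74, -5) − 8·(5, -14, 2) = (-61, 38, -21).

(-61, 38, -21)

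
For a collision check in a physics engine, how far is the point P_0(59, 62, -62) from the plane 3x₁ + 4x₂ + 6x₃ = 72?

Normal vector n = (3, 4, 6), and n·(59, 62, -62) - 72 = -19.
|n| = √(9 + 16 + 36) = √61, so the distance is |-19|/√61 = 19√61/61.

19/√61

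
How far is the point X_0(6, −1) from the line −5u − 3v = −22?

5√34/34

d = |(-5)·6 + (-3)·(-1) − (-22)| / √(25 + 9) = |-5|/√34 = 5/√34.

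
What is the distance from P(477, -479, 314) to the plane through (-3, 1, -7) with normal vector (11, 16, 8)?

8

The plane has equation n·(r − (-3, 1, -7)) = 0, i.e. n·r = -73.
n = (11, 16, 8); n·P − (-73) = 168; |n| = 21; distance = 168/21 = 8.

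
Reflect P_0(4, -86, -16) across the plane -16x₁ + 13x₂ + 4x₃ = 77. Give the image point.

With n = (-16, 13, 4), the signed offset is (n·P_0 − 77)/|n|² = -1323/441 = -3.
P_0' = P_0 − 2t·n = (4, -86, -16) − (-6)·(-16, 13, 4) = (-92, -8, 8).

(-92, -8, 8)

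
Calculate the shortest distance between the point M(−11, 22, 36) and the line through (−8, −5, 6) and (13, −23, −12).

3√61

A direction vector is d = (21, −18, −18).
AP = (−3, 27, 30), and AP × d = (54, 576, −513).
|AP × d|² = 597861 and |d|² = 1089, so the distance is √(597861/1089) = √549 = 3√61.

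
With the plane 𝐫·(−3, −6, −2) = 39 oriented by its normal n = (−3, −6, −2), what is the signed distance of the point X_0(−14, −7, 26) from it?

n·X_0 − 39 = -7.
|n| = 7, so the signed distance is -7/7 = -1.

-1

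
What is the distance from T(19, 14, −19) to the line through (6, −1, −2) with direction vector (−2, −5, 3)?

Direction vector d = (−2, −5, 3).
AP = (13, 15, −17); AP·d = -152, |AP|² = 683, |d|² = 38.
distance² = |AP|² − (AP·d)²/|d|² = 683 − 23104/38 = 75, so the distance is 5√3.

5√3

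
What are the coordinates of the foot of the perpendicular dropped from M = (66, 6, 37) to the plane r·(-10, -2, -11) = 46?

The perpendicular from M has direction n = (-10, -2, -11): r = (66, 6, 37) + μ(-10, -2, -11).
Substitute into the plane: n·(M + μn) = 46 gives -1079 + 225μ = 46, so μ = 5.
Foot = (66, 6, 37) + 5·(-10, -2, -11) = (16, -4, -18).

(16, -4, -18)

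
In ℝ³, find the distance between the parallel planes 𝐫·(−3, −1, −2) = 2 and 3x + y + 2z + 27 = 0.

25√14/14

Divide the second equation by -1 to match normals: −3x − y − 2z = 27.
Both planes have normal n = (−3, −1, −2), |n| = √14. Any point on the first plane is at distance |27 − 2|/|n| = 25/√14 from the second.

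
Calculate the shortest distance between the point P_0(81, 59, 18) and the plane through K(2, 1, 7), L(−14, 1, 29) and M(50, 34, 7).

KL = (−16, 0, 22) and KM = (48, 33, 0), so a normal is n = KL × KM = (−726, 1056, −528).
Then n·(81, 59, 18) − (−4092) = −1914.
|n| = √(527076 + 1115136 + 278784) = 1386, so the distance is |-1914|/1386 = 29/21.

29/21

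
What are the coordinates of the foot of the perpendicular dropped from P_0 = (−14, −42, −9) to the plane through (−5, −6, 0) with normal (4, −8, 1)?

(-26, -18, -12)

n = (4, −8, 1), |n|² = 81, and n·P_0 − 28 = 243.
t = 243/81 = 3, so the foot is P_0 − t·n = (−14, −42, −9) − 3·(4, −8, 1) = (−26, −18, −12).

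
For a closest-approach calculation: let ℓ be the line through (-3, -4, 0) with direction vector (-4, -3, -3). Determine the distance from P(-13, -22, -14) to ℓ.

2√19

Direction vector d = (-4, -3, -3).
AP = (-10, -18, -14); AP·d = 136, |AP|² = 620, |d|² = 34.
distance² = |AP|² − (AP·d)²/|d|² = 620 − 18496/34 = 76, so the distance is 2√19.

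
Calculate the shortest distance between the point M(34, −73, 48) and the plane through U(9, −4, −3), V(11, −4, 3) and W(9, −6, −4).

21/√41

UV = (2, 0, 6) and UW = (0, −2, −1), so a normal is n = UV × UW = (12, 2, −4).
n = (12, 2, −4); n·P − 112 = -42; |n| = 2√41; distance = 42/(2√41) = 21√41/41.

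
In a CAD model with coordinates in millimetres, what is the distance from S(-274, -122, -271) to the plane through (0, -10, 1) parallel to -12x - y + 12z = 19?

Parallel planes share the normal n = (-12, -1, 12); since (0, -10, 1) lies on the plane, its equation is -12x - y + 12z = 22.
Then n·(-274, -122, -271) - 22 = 136.
|n| = √(144 + 1 + 144) = 17, so the distance is |136|/17 = 8.

8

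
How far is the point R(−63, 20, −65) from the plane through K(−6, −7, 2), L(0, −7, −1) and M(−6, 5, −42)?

21/23

KL = (6, 0, −3) and KM = (0, 12, −44), so a normal is n = KL × KM = (36, 264, 72).
Then n·(−63, 20, −65) − (−1920) = 252.
|n| = √(1296 + 69696 + 5184) = 276, so the distance is |252|/276 = 21/23.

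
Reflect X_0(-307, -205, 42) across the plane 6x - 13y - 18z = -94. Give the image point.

n = (6, -13, -18), |n|² = 529, n·X_0 − (-94) = 161, so t = 161/529 = 7/23.
Foot F = X_0 − (7/23)·n = (-7103/23, -4624/23, 1092/23); the reflection is 2F − X_0 = (-7145/23, -4533/23, 1218/23).

(-7145/23, -4533/23, 1218/23)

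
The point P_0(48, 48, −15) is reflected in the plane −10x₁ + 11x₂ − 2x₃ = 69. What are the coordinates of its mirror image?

n = (−10, 11, −2), |n|² = 225, n·P_0 − 69 = 9, so t = 9/225 = 1/25.
Foot F = P_0 − (1/25)·n = (242/5, 1189/25, −373/25); the reflection is 2F − P_0 = (244/5, 1178/25, −371/25).

(244/5, 1178/25, -371/25)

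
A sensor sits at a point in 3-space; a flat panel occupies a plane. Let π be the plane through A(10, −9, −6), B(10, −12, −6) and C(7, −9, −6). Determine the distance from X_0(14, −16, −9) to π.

AB = (0, −3, 0) and AC = (−3, 0, 0), so a normal is n = AB × AC = (0, 0, −9).
n = (0, 0, −9); n·P − 54 = 27; |n| = 9; distance = 27/9 = 3.

3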